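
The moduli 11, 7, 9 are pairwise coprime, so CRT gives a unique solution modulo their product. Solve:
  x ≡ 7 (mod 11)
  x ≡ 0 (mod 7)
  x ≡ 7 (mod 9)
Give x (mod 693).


Moduli 11, 7, 9 are pairwise coprime; by CRT there is a unique solution modulo M = 11 · 7 · 9 = 693.
Solve pairwise, accumulating the modulus:
  Start with x ≡ 7 (mod 11).
  Combine with x ≡ 0 (mod 7): since gcd(11, 7) = 1, we get a unique residue mod 77.
    Write x = 7 + 11·t and substitute into x ≡ 0 (mod 7): 11·t ≡ 0 − 7 = -7 (mod 7).
    Reduce coefficients mod 7: 4·t ≡ 0 (mod 7).
    The inverse of 4 mod 7 is 2 (since 4·2 = 8 = 1·7 + 1), so t ≡ 2·0 = 0 ≡ 0 (mod 7).
    Then x = 7 + 11·0 = 7, valid modulo lcm(11, 7) = 77: x ≡ 7 (mod 77).
  Combine with x ≡ 7 (mod 9): since gcd(77, 9) = 1, we get a unique residue mod 693.
    Write x = 7 + 77·t and substitute into x ≡ 7 (mod 9): 77·t ≡ 7 − 7 = 0 (mod 9).
    Reduce coefficients mod 9: 5·t ≡ 0 (mod 9).
    The inverse of 5 mod 9 is 2 (since 5·2 = 10 = 1·9 + 1), so t ≡ 2·0 = 0 ≡ 0 (mod 9).
    Then x = 7 + 77·0 = 7, valid modulo lcm(77, 9) = 693: x ≡ 7 (mod 693).
Verify: 7 mod 11 = 7 ✓, 7 mod 7 = 0 ✓, 7 mod 9 = 7 ✓.

x ≡ 7 (mod 693).


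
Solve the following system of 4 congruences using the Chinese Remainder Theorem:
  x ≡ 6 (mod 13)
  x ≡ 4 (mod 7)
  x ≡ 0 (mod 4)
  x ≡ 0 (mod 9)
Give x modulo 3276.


Product of moduli M = 13 · 7 · 4 · 9 = 3276.
Merge one congruence at a time:
  Start: x ≡ 6 (mod 13).
  Combine with x ≡ 4 (mod 7); new modulus lcm = 91.
    Write x = 6 + 13·t and substitute into x ≡ 4 (mod 7): 13·t ≡ 4 − 6 = -2 (mod 7).
    Reduce coefficients mod 7: 6·t ≡ 5 (mod 7).
    The inverse of 6 mod 7 is 6 (since 6·6 = 36 = 5·7 + 1), so t ≡ 6·5 = 30 ≡ 2 (mod 7).
    Then x = 6 + 13·2 = 32, valid modulo lcm(13, 7) = 91: x ≡ 32 (mod 91).
  Combine with x ≡ 0 (mod 4); new modulus lcm = 364.
    Write x = 32 + 91·t and substitute into x ≡ 0 (mod 4): 91·t ≡ 0 − 32 = -32 (mod 4).
    Reduce coefficients mod 4: 3·t ≡ 0 (mod 4).
    The inverse of 3 mod 4 is 3 (since 3·3 = 9 = 2·4 + 1), so t ≡ 3·0 = 0 ≡ 0 (mod 4).
    Then x = 32 + 91·0 = 32, valid modulo lcm(91, 4) = 364: x ≡ 32 (mod 364).
  Combine with x ≡ 0 (mod 9); new modulus lcm = 3276.
    Write x = 32 + 364·t and substitute into x ≡ 0 (mod 9): 364·t ≡ 0 − 32 = -32 (mod 9).
    Reduce coefficients mod 9: 4·t ≡ 4 (mod 9).
    The inverse of 4 mod 9 is 7 (since 4·7 = 28 = 3·9 + 1), so t ≡ 7·4 = 28 ≡ 1 (mod 9).
    Then x = 32 + 364·1 = 396, valid modulo lcm(364, 9) = 3276: x ≡ 396 (mod 3276).
Verify against each original: 396 mod 13 = 6, 396 mod 7 = 4, 396 mod 4 = 0, 396 mod 9 = 0.

x ≡ 396 (mod 3276).


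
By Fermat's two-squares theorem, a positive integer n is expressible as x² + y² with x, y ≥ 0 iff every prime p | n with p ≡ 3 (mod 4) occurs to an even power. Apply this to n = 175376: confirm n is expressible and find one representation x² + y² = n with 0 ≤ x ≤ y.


Step 1: Factor n = 175376 = 2^4 · 97 · 113.
Step 2: Check the mod-4 condition on each prime factor: 2 = 2 (special); 97 ≡ 1 (mod 4), exponent 1; 113 ≡ 1 (mod 4), exponent 1.
All primes ≡ 3 (mod 4) appear to even exponent (or don't appear), so by the two-squares theorem n IS expressible as a sum of two squares.
Step 3: Build a representation. Group n = k² · m with k = 4 and m = 97 · 113 = 10961 (a product of primes ≡ 1 (mod 4)); a representation of m scales to one of n via (k·x)² + (k·y)² = k²(x² + y²). Each prime p ≡ 1 (mod 4) is itself a sum of two squares; find a² by testing p − a² for a perfect square:
  97: 97 − 1² = 96, 97 − 2² = 93, 97 − 3² = 88, 97 − 4² = 81 = 9² ⇒ 97 = 4² + 9².
  113: 113 − 1² = 112, 113 − 2² = 109, 113 − 3² = 104, 113 − 4² = 97, 113 − 5² = 88, 113 − 6² = 77, 113 − 7² = 64 = 8² ⇒ 113 = 7² + 8².
  Combine using the Brahmagupta–Fibonacci identity (a² + b²)(c² + d²) = (ac − bd)² + (ad + bc)² = (ac + bd)² + (ad − bc)²:
  97 · 113 = 10961: from (4² + 9²)(7² + 8²), take (4·7 − 9·8, 4·8 + 9·7) = (28 − 72, 32 + 63) = (-44, 95); dropping signs (only squares matter) gives (44, 95); check 44² + 95² = 1936 + 9025 = 10961 ✓.
  Scale by k = 4: (4·44, 4·95) = (176, 380).
Step 4: Order so x ≤ y and verify: 176² + 380² = 30976 + 144400 = 175376 = n. ✓

n = 175376 = 176² + 380² (one valid representation with x ≤ y).


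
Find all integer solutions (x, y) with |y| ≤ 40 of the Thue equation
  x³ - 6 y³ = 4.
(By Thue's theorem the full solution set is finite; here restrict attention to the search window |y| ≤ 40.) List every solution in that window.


The equation is x³ - 6y³ = 4. For fixed y, x³ = 6·y³ + 4, so a solution requires the RHS to be a perfect cube.
Strategy: iterate y from -40 to 40, compute RHS = 6·y³ + 4, and check whether it is a (positive or negative) perfect cube.
Check small values of y:
  y = 0: RHS = 4 is not a perfect cube.
  y = 1: RHS = 10 is not a perfect cube.
  y = -1: RHS = -2 is not a perfect cube.
  y = 2: RHS = 52 is not a perfect cube.
  y = -2: RHS = -44 is not a perfect cube.
  y = 3: RHS = 166 is not a perfect cube.
  y = -3: RHS = -158 is not a perfect cube.
Continuing the search up to |y| = 40 finds no solutions either.
No (x, y) in the scanned range satisfies the equation.

No integer solutions with |y| ≤ 40.


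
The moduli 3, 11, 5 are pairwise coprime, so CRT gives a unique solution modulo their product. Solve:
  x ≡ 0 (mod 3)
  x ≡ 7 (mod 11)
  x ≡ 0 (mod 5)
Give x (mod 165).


Moduli 3, 11, 5 are pairwise coprime; by CRT there is a unique solution modulo M = 3 · 11 · 5 = 165.
Solve pairwise, accumulating the modulus:
  Start with x ≡ 0 (mod 3).
  Combine with x ≡ 7 (mod 11): since gcd(3, 11) = 1, we get a unique residue mod 33.
    Write x = 0 + 3·t and substitute into x ≡ 7 (mod 11): 3·t ≡ 7 − 0 = 7 (mod 11).
    The inverse of 3 mod 11 is 4 (since 3·4 = 12 = 1·11 + 1), so t ≡ 4·7 = 28 ≡ 6 (mod 11).
    Then x = 0 + 3·6 = 18, valid modulo lcm(3, 11) = 33: x ≡ 18 (mod 33).
  Combine with x ≡ 0 (mod 5): since gcd(33, 5) = 1, we get a unique residue mod 165.
    Write x = 18 + 33·t and substitute into x ≡ 0 (mod 5): 33·t ≡ 0 − 18 = -18 (mod 5).
    Reduce coefficients mod 5: 3·t ≡ 2 (mod 5).
    The inverse of 3 mod 5 is 2 (since 3·2 = 6 = 1·5 + 1), so t ≡ 2·2 = 4 ≡ 4 (mod 5).
    Then x = 18 + 33·4 = 150, valid modulo lcm(33, 5) = 165: x ≡ 150 (mod 165).
Verify: 150 mod 3 = 0 ✓, 150 mod 11 = 7 ✓, 150 mod 5 = 0 ✓.

x ≡ 150 (mod 165).


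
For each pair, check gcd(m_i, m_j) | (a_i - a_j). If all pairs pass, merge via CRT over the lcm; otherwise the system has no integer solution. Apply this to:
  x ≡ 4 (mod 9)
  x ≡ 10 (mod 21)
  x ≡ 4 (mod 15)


Moduli 9, 21, 15 are not pairwise coprime, so CRT works modulo lcm(m_i) when all pairwise compatibility conditions hold.
Pairwise compatibility: gcd(m_i, m_j) must divide a_i - a_j for every pair.
Merge one congruence at a time:
  Start: x ≡ 4 (mod 9).
  Combine with x ≡ 10 (mod 21): gcd(9, 21) = 3; 10 - 4 = 6, which IS divisible by 3, so compatible.
    Write x = 4 + 9·t and substitute into x ≡ 10 (mod 21): 9·t ≡ 10 − 4 = 6 (mod 21).
    Divide the congruence (and modulus) by g = 3: 3·t ≡ 2 (mod 7).
    The inverse of 3 mod 7 is 5 (since 3·5 = 15 = 2·7 + 1), so t ≡ 5·2 = 10 ≡ 3 (mod 7).
    Then x = 4 + 9·3 = 31, valid modulo lcm(9, 21) = 63: x ≡ 31 (mod 63).
  Combine with x ≡ 4 (mod 15): gcd(63, 15) = 3; 4 - 31 = -27, which IS divisible by 3, so compatible.
    Write x = 31 + 63·t and substitute into x ≡ 4 (mod 15): 63·t ≡ 4 − 31 = -27 (mod 15).
    Divide the congruence (and modulus) by g = 3: 21·t ≡ -9 (mod 5).
    Reduce coefficients mod 5: 1·t ≡ 1 (mod 5).
    So t ≡ 1 (mod 5).
    Then x = 31 + 63·1 = 94, valid modulo lcm(63, 15) = 315: x ≡ 94 (mod 315).
Verify: 94 mod 9 = 4, 94 mod 21 = 10, 94 mod 15 = 4.

x ≡ 94 (mod 315).


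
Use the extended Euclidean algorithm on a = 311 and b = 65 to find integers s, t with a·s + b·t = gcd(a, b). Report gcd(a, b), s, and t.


Euclidean algorithm on (311, 65) — divide until remainder is 0:
  311 = 4 · 65 + 51
  65 = 1 · 51 + 14
  51 = 3 · 14 + 9
  14 = 1 · 9 + 5
  9 = 1 · 5 + 4
  5 = 1 · 4 + 1
  4 = 4 · 1 + 0
gcd(311, 65) = 1.
Track Bezout coefficients alongside the remainders: start with r₀ = 311 = a·1 + b·0 (s = 1, t = 0) and r₁ = 65 = a·0 + b·1 (s = 0, t = 1); each new remainder r_{k+1} = r_{k-1} − q_k·r_k inherits s_{k+1} = s_{k-1} − q_k·s_k, t_{k+1} = t_{k-1} − q_k·t_k, so r_k = a·s_k + b·t_k at every step:
  q = 4: r = 51, s = 1 − 4·0 = 1, t = 0 − 4·1 = -4  (check: 311·1 + 65·(-4) = 51)
  q = 1: r = 14, s = 0 − 1·1 = -1, t = 1 − 1·(-4) = 5  (check: 311·(-1) + 65·5 = 14)
  q = 3: r = 9, s = 1 − 3·(-1) = 4, t = -4 − 3·5 = -19  (check: 311·4 + 65·(-19) = 9)
  q = 1: r = 5, s = -1 − 1·4 = -5, t = 5 − 1·(-19) = 24  (check: 311·(-5) + 65·24 = 5)
  q = 1: r = 4, s = 4 − 1·(-5) = 9, t = -19 − 1·24 = -43  (check: 311·9 + 65·(-43) = 4)
  q = 1: r = 1, s = -5 − 1·9 = -14, t = 24 − 1·(-43) = 67  (check: 311·(-14) + 65·67 = 1)
The row with r = 1 (the gcd) gives the Bezout coefficients s = -14, t = 67.
Result: 311 · (-14) + 65 · (67) = 1.

gcd(311, 65) = 1; s = -14, t = 67 (check: 311·(-14) + 65·67 = 1).


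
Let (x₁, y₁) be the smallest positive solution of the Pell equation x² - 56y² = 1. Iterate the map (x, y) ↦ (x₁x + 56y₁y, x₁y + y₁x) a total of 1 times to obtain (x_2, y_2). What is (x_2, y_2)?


Step 1: Find the fundamental solution (x₁, y₁) of x² - 56y² = 1.
  Expand √56 as a continued fraction. a₀ = ⌊√56⌋ = 7; iterate m_{k+1} = d_k·a_k − m_k, d_{k+1} = (56 − m_{k+1}²)/d_k, a_{k+1} = ⌊(a₀ + m_{k+1})/d_{k+1}⌋ (starting m₀ = 0, d₀ = 1), with convergents p_k = a_k·p_{k-1} + p_{k-2}, q_k = a_k·q_{k-1} + q_{k-2} (p₋₁ = 1, q₋₁ = 0):
  k = 0: a₀ = 7; p₀/q₀ = 7/1; p₀² − 56·q₀² = 49 − 56 = -7.
  k = 1: m = 7, d = 7, a = ⌊(7 + 7)/7⌋ = 2; p/q = (2·7 + 1)/(2·1 + 0) = 15/2; p² − 56·q² = 225 − 224 = 1.
  The first convergent with p² − 56·q² = 1 gives the fundamental solution (x₁, y₁) = (15, 2).
Step 2: Apply the recurrence (x_{n+1}, y_{n+1}) = (x₁x_n + 56y₁y_n, x₁y_n + y₁x_n) repeatedly.
  From (x_1, y_1) = (15, 2): x_2 = 15·15 + 56·2·2 = 449; y_2 = 15·2 + 2·15 = 60.
Step 3: Verify x_2² - 56·y_2² = 201601 - 201600 = 1 (should be 1). ✓

(x_1, y_1) = (15, 2); (x_2, y_2) = (449, 60).


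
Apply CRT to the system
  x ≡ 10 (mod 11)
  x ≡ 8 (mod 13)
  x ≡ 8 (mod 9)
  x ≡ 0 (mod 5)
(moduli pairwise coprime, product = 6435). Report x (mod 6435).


Product of moduli M = 11 · 13 · 9 · 5 = 6435.
Merge one congruence at a time:
  Start: x ≡ 10 (mod 11).
  Combine with x ≡ 8 (mod 13); new modulus lcm = 143.
    Write x = 10 + 11·t and substitute into x ≡ 8 (mod 13): 11·t ≡ 8 − 10 = -2 (mod 13).
    Reduce coefficients mod 13: 11·t ≡ 11 (mod 13).
    The inverse of 11 mod 13 is 6 (since 11·6 = 66 = 5·13 + 1), so t ≡ 6·11 = 66 ≡ 1 (mod 13).
    Then x = 10 + 11·1 = 21, valid modulo lcm(11, 13) = 143: x ≡ 21 (mod 143).
  Combine with x ≡ 8 (mod 9); new modulus lcm = 1287.
    Write x = 21 + 143·t and substitute into x ≡ 8 (mod 9): 143·t ≡ 8 − 21 = -13 (mod 9).
    Reduce coefficients mod 9: 8·t ≡ 5 (mod 9).
    The inverse of 8 mod 9 is 8 (since 8·8 = 64 = 7·9 + 1), so t ≡ 8·5 = 40 ≡ 4 (mod 9).
    Then x = 21 + 143·4 = 593, valid modulo lcm(143, 9) = 1287: x ≡ 593 (mod 1287).
  Combine with x ≡ 0 (mod 5); new modulus lcm = 6435.
    Write x = 593 + 1287·t and substitute into x ≡ 0 (mod 5): 1287·t ≡ 0 − 593 = -593 (mod 5).
    Reduce coefficients mod 5: 2·t ≡ 2 (mod 5).
    The inverse of 2 mod 5 is 3 (since 2·3 = 6 = 1·5 + 1), so t ≡ 3·2 = 6 ≡ 1 (mod 5).
    Then x = 593 + 1287·1 = 1880, valid modulo lcm(1287, 5) = 6435: x ≡ 1880 (mod 6435).
Verify against each original: 1880 mod 11 = 10, 1880 mod 13 = 8, 1880 mod 9 = 8, 1880 mod 5 = 0.

x ≡ 1880 (mod 6435).


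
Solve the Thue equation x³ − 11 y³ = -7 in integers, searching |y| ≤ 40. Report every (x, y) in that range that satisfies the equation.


The equation is x³ - 11y³ = -7. For fixed y, x³ = 11·y³ − 7, so a solution requires the RHS to be a perfect cube.
Strategy: iterate y from -40 to 40, compute RHS = 11·y³ − 7, and check whether it is a (positive or negative) perfect cube.
Check small values of y:
  y = 0: RHS = -7 is not a perfect cube.
  y = 1: RHS = 4 is not a perfect cube.
  y = -1: RHS = -18 is not a perfect cube.
  y = 2: RHS = 81 is not a perfect cube.
  y = -2: RHS = -95 is not a perfect cube.
  y = 3: RHS = 290 is not a perfect cube.
  y = -3: RHS = -304 is not a perfect cube.
Continuing the search up to |y| = 40 finds no solutions either.
No (x, y) in the scanned range satisfies the equation.

No integer solutions with |y| ≤ 40.


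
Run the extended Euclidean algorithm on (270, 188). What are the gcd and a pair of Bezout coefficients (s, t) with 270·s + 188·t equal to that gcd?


Euclidean algorithm on (270, 188) — divide until remainder is 0:
  270 = 1 · 188 + 82
  188 = 2 · 82 + 24
  82 = 3 · 24 + 10
  24 = 2 · 10 + 4
  10 = 2 · 4 + 2
  4 = 2 · 2 + 0
gcd(270, 188) = 2.
Track Bezout coefficients alongside the remainders: start with r₀ = 270 = a·1 + b·0 (s = 1, t = 0) and r₁ = 188 = a·0 + b·1 (s = 0, t = 1); each new remainder r_{k+1} = r_{k-1} − q_k·r_k inherits s_{k+1} = s_{k-1} − q_k·s_k, t_{k+1} = t_{k-1} − q_k·t_k, so r_k = a·s_k + b·t_k at every step:
  q = 1: r = 82, s = 1 − 1·0 = 1, t = 0 − 1·1 = -1  (check: 270·1 + 188·(-1) = 82)
  q = 2: r = 24, s = 0 − 2·1 = -2, t = 1 − 2·(-1) = 3  (check: 270·(-2) + 188·3 = 24)
  q = 3: r = 10, s = 1 − 3·(-2) = 7, t = -1 − 3·3 = -10  (check: 270·7 + 188·(-10) = 10)
  q = 2: r = 4, s = -2 − 2·7 = -16, t = 3 − 2·(-10) = 23  (check: 270·(-16) + 188·23 = 4)
  q = 2: r = 2, s = 7 − 2·(-16) = 39, t = -10 − 2·23 = -56  (check: 270·39 + 188·(-56) = 2)
The row with r = 2 (the gcd) gives the Bezout coefficients s = 39, t = -56.
Result: 270 · (39) + 188 · (-56) = 2.

gcd(270, 188) = 2; s = 39, t = -56 (check: 270·39 + 188·(-56) = 2).


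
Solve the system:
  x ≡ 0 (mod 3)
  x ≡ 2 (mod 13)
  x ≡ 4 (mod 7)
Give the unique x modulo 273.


Moduli 3, 13, 7 are pairwise coprime; by CRT there is a unique solution modulo M = 3 · 13 · 7 = 273.
Solve pairwise, accumulating the modulus:
  Start with x ≡ 0 (mod 3).
  Combine with x ≡ 2 (mod 13): since gcd(3, 13) = 1, we get a unique residue mod 39.
    Write x = 0 + 3·t and substitute into x ≡ 2 (mod 13): 3·t ≡ 2 − 0 = 2 (mod 13).
    The inverse of 3 mod 13 is 9 (since 3·9 = 27 = 2·13 + 1), so t ≡ 9·2 = 18 ≡ 5 (mod 13).
    Then x = 0 + 3·5 = 15, valid modulo lcm(3, 13) = 39: x ≡ 15 (mod 39).
  Combine with x ≡ 4 (mod 7): since gcd(39, 7) = 1, we get a unique residue mod 273.
    Write x = 15 + 39·t and substitute into x ≡ 4 (mod 7): 39·t ≡ 4 − 15 = -11 (mod 7).
    Reduce coefficients mod 7: 4·t ≡ 3 (mod 7).
    The inverse of 4 mod 7 is 2 (since 4·2 = 8 = 1·7 + 1), so t ≡ 2·3 = 6 ≡ 6 (mod 7).
    Then x = 15 + 39·6 = 249, valid modulo lcm(39, 7) = 273: x ≡ 249 (mod 273).
Verify: 249 mod 3 = 0 ✓, 249 mod 13 = 2 ✓, 249 mod 7 = 4 ✓.

x ≡ 249 (mod 273).


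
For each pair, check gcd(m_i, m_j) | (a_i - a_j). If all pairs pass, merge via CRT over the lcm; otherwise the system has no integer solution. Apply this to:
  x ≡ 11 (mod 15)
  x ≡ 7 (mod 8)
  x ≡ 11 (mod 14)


Moduli 15, 8, 14 are not pairwise coprime, so CRT works modulo lcm(m_i) when all pairwise compatibility conditions hold.
Pairwise compatibility: gcd(m_i, m_j) must divide a_i - a_j for every pair.
Merge one congruence at a time:
  Start: x ≡ 11 (mod 15).
  Combine with x ≡ 7 (mod 8): gcd(15, 8) = 1; 7 - 11 = -4, which IS divisible by 1, so compatible.
    Write x = 11 + 15·t and substitute into x ≡ 7 (mod 8): 15·t ≡ 7 − 11 = -4 (mod 8).
    Reduce coefficients mod 8: 7·t ≡ 4 (mod 8).
    The inverse of 7 mod 8 is 7 (since 7·7 = 49 = 6·8 + 1), so t ≡ 7·4 = 28 ≡ 4 (mod 8).
    Then x = 11 + 15·4 = 71, valid modulo lcm(15, 8) = 120: x ≡ 71 (mod 120).
  Combine with x ≡ 11 (mod 14): gcd(120, 14) = 2; 11 - 71 = -60, which IS divisible by 2, so compatible.
    Write x = 71 + 120·t and substitute into x ≡ 11 (mod 14): 120·t ≡ 11 − 71 = -60 (mod 14).
    Divide the congruence (and modulus) by g = 2: 60·t ≡ -30 (mod 7).
    Reduce coefficients mod 7: 4·t ≡ 5 (mod 7).
    The inverse of 4 mod 7 is 2 (since 4·2 = 8 = 1·7 + 1), so t ≡ 2·5 = 10 ≡ 3 (mod 7).
    Then x = 71 + 120·3 = 431, valid modulo lcm(120, 14) = 840: x ≡ 431 (mod 840).
Verify: 431 mod 15 = 11, 431 mod 8 = 7, 431 mod 14 = 11.

x ≡ 431 (mod 840).


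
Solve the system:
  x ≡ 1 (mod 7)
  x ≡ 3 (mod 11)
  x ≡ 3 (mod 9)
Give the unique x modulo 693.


Moduli 7, 11, 9 are pairwise coprime; by CRT there is a unique solution modulo M = 7 · 11 · 9 = 693.
Solve pairwise, accumulating the modulus:
  Start with x ≡ 1 (mod 7).
  Combine with x ≡ 3 (mod 11): since gcd(7, 11) = 1, we get a unique residue mod 77.
    Write x = 1 + 7·t and substitute into x ≡ 3 (mod 11): 7·t ≡ 3 − 1 = 2 (mod 11).
    The inverse of 7 mod 11 is 8 (since 7·8 = 56 = 5·11 + 1), so t ≡ 8·2 = 16 ≡ 5 (mod 11).
    Then x = 1 + 7·5 = 36, valid modulo lcm(7, 11) = 77: x ≡ 36 (mod 77).
  Combine with x ≡ 3 (mod 9): since gcd(77, 9) = 1, we get a unique residue mod 693.
    Write x = 36 + 77·t and substitute into x ≡ 3 (mod 9): 77·t ≡ 3 − 36 = -33 (mod 9).
    Reduce coefficients mod 9: 5·t ≡ 3 (mod 9).
    The inverse of 5 mod 9 is 2 (since 5·2 = 10 = 1·9 + 1), so t ≡ 2·3 = 6 ≡ 6 (mod 9).
    Then x = 36 + 77·6 = 498, valid modulo lcm(77, 9) = 693: x ≡ 498 (mod 693).
Verify: 498 mod 7 = 1 ✓, 498 mod 11 = 3 ✓, 498 mod 9 = 3 ✓.

x ≡ 498 (mod 693).


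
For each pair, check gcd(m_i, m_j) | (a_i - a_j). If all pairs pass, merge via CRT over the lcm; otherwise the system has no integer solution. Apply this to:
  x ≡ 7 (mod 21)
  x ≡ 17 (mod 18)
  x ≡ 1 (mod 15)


Moduli 21, 18, 15 are not pairwise coprime, so CRT works modulo lcm(m_i) when all pairwise compatibility conditions hold.
Pairwise compatibility: gcd(m_i, m_j) must divide a_i - a_j for every pair.
Merge one congruence at a time:
  Start: x ≡ 7 (mod 21).
  Combine with x ≡ 17 (mod 18): gcd(21, 18) = 3, and 17 - 7 = 10 is NOT divisible by 3.
    ⇒ system is inconsistent (no integer solution).

No solution (the system is inconsistent).


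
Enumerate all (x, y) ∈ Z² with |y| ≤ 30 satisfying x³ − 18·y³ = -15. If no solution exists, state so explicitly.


The equation is x³ - 18y³ = -15. For fixed y, x³ = 18·y³ − 15, so a solution requires the RHS to be a perfect cube.
Strategy: iterate y from -30 to 30, compute RHS = 18·y³ − 15, and check whether it is a (positive or negative) perfect cube.
Check small values of y:
  y = 0: RHS = -15 is not a perfect cube.
  y = 1: RHS = 3 is not a perfect cube.
  y = -1: RHS = -33 is not a perfect cube.
  y = 2: RHS = 129 is not a perfect cube.
  y = -2: RHS = -159 is not a perfect cube.
  y = 3: RHS = 471 is not a perfect cube.
  y = -3: RHS = -501 is not a perfect cube.
Continuing the search up to |y| = 30 finds no solutions either.
No (x, y) in the scanned range satisfies the equation.

No integer solutions with |y| ≤ 30.


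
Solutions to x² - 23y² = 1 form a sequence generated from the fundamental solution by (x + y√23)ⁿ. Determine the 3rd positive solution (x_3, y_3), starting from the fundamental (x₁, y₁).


Step 1: Find the fundamental solution (x₁, y₁) of x² - 23y² = 1.
  Expand √23 as a continued fraction. a₀ = ⌊√23⌋ = 4; iterate m_{k+1} = d_k·a_k − m_k, d_{k+1} = (23 − m_{k+1}²)/d_k, a_{k+1} = ⌊(a₀ + m_{k+1})/d_{k+1}⌋ (starting m₀ = 0, d₀ = 1), with convergents p_k = a_k·p_{k-1} + p_{k-2}, q_k = a_k·q_{k-1} + q_{k-2} (p₋₁ = 1, q₋₁ = 0):
  k = 0: a₀ = 4; p₀/q₀ = 4/1; p₀² − 23·q₀² = 16 − 23 = -7.
  k = 1: m = 4, d = 7, a = ⌊(4 + 4)/7⌋ = 1; p/q = (1·4 + 1)/(1·1 + 0) = 5/1; p² − 23·q² = 25 − 23 = 2.
  k = 2: m = 3, d = 2, a = ⌊(4 + 3)/2⌋ = 3; p/q = (3·5 + 4)/(3·1 + 1) = 19/4; p² − 23·q² = 361 − 368 = -7.
  k = 3: m = 3, d = 7, a = ⌊(4 + 3)/7⌋ = 1; p/q = (1·19 + 5)/(1·4 + 1) = 24/5; p² − 23·q² = 576 − 575 = 1.
  The first convergent with p² − 23·q² = 1 gives the fundamental solution (x₁, y₁) = (24, 5).
Step 2: Apply the recurrence (x_{n+1}, y_{n+1}) = (x₁x_n + 23y₁y_n, x₁y_n + y₁x_n) repeatedly.
  From (x_1, y_1) = (24, 5): x_2 = 24·24 + 23·5·5 = 1151; y_2 = 24·5 + 5·24 = 240.
  From (x_2, y_2) = (1151, 240): x_3 = 24·1151 + 23·5·240 = 55224; y_3 = 24·240 + 5·1151 = 11515.
Step 3: Verify x_3² - 23·y_3² = 3049690176 - 3049690175 = 1 (should be 1). ✓

(x_1, y_1) = (24, 5); (x_3, y_3) = (55224, 11515).


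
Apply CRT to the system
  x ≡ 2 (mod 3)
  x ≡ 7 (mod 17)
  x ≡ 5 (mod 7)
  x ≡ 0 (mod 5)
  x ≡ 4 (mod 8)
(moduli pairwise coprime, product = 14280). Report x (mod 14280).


Product of moduli M = 3 · 17 · 7 · 5 · 8 = 14280.
Merge one congruence at a time:
  Start: x ≡ 2 (mod 3).
  Combine with x ≡ 7 (mod 17); new modulus lcm = 51.
    Write x = 2 + 3·t and substitute into x ≡ 7 (mod 17): 3·t ≡ 7 − 2 = 5 (mod 17).
    The inverse of 3 mod 17 is 6 (since 3·6 = 18 = 1·17 + 1), so t ≡ 6·5 = 30 ≡ 13 (mod 17).
    Then x = 2 + 3·13 = 41, valid modulo lcm(3, 17) = 51: x ≡ 41 (mod 51).
  Combine with x ≡ 5 (mod 7); new modulus lcm = 357.
    Write x = 41 + 51·t and substitute into x ≡ 5 (mod 7): 51·t ≡ 5 − 41 = -36 (mod 7).
    Reduce coefficients mod 7: 2·t ≡ 6 (mod 7).
    The inverse of 2 mod 7 is 4 (since 2·4 = 8 = 1·7 + 1), so t ≡ 4·6 = 24 ≡ 3 (mod 7).
    Then x = 41 + 51·3 = 194, valid modulo lcm(51, 7) = 357: x ≡ 194 (mod 357).
  Combine with x ≡ 0 (mod 5); new modulus lcm = 1785.
    Write x = 194 + 357·t and substitute into x ≡ 0 (mod 5): 357·t ≡ 0 − 194 = -194 (mod 5).
    Reduce coefficients mod 5: 2·t ≡ 1 (mod 5).
    The inverse of 2 mod 5 is 3 (since 2·3 = 6 = 1·5 + 1), so t ≡ 3·1 = 3 ≡ 3 (mod 5).
    Then x = 194 + 357·3 = 1265, valid modulo lcm(357, 5) = 1785: x ≡ 1265 (mod 1785).
  Combine with x ≡ 4 (mod 8); new modulus lcm = 14280.
    Write x = 1265 + 1785·t and substitute into x ≡ 4 (mod 8): 1785·t ≡ 4 − 1265 = -1261 (mod 8).
    Reduce coefficients mod 8: 1·t ≡ 3 (mod 8).
    So t ≡ 3 (mod 8).
    Then x = 1265 + 1785·3 = 6620, valid modulo lcm(1785, 8) = 14280: x ≡ 6620 (mod 14280).
Verify against each original: 6620 mod 3 = 2, 6620 mod 17 = 7, 6620 mod 7 = 5, 6620 mod 5 = 0, 6620 mod 8 = 4.

x ≡ 6620 (mod 14280).


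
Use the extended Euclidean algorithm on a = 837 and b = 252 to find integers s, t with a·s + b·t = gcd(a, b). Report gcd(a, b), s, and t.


Euclidean algorithm on (837, 252) — divide until remainder is 0:
  837 = 3 · 252 + 81
  252 = 3 · 81 + 9
  81 = 9 · 9 + 0
gcd(837, 252) = 9.
Track Bezout coefficients alongside the remainders: start with r₀ = 837 = a·1 + b·0 (s = 1, t = 0) and r₁ = 252 = a·0 + b·1 (s = 0, t = 1); each new remainder r_{k+1} = r_{k-1} − q_k·r_k inherits s_{k+1} = s_{k-1} − q_k·s_k, t_{k+1} = t_{k-1} − q_k·t_k, so r_k = a·s_k + b·t_k at every step:
  q = 3: r = 81, s = 1 − 3·0 = 1, t = 0 − 3·1 = -3  (check: 837·1 + 252·(-3) = 81)
  q = 3: r = 9, s = 0 − 3·1 = -3, t = 1 − 3·(-3) = 10  (check: 837·(-3) + 252·10 = 9)
The row with r = 9 (the gcd) gives the Bezout coefficients s = -3, t = 10.
Result: 837 · (-3) + 252 · (10) = 9.

gcd(837, 252) = 9; s = -3, t = 10 (check: 837·(-3) + 252·10 = 9).


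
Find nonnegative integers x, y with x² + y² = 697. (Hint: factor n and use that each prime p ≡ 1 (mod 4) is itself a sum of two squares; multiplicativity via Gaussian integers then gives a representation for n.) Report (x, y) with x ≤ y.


Step 1: Factor n = 697 = 17 · 41.
Step 2: Check the mod-4 condition on each prime factor: 17 ≡ 1 (mod 4), exponent 1; 41 ≡ 1 (mod 4), exponent 1.
All primes ≡ 3 (mod 4) appear to even exponent (or don't appear), so by the two-squares theorem n IS expressible as a sum of two squares.
Step 3: Build a representation. Here n = 17 · 41 is a product of primes ≡ 1 (mod 4). Each prime p ≡ 1 (mod 4) is itself a sum of two squares; find a² by testing p − a² for a perfect square:
  17: 17 − 1² = 16 = 4² ⇒ 17 = 1² + 4².
  41: 41 − 1² = 40, 41 − 2² = 37, 41 − 3² = 32, 41 − 4² = 25 = 5² ⇒ 41 = 4² + 5².
  Combine using the Brahmagupta–Fibonacci identity (a² + b²)(c² + d²) = (ac − bd)² + (ad + bc)² = (ac + bd)² + (ad − bc)²:
  17 · 41 = 697: from (1² + 4²)(4² + 5²), take (1·4 − 4·5, 1·5 + 4·4) = (4 − 20, 5 + 16) = (-16, 21); dropping signs (only squares matter) gives (16, 21); check 16² + 21² = 256 + 441 = 697 ✓.
Step 4: Order so x ≤ y and verify: 16² + 21² = 256 + 441 = 697 = n. ✓

n = 697 = 16² + 21² (one valid representation with x ≤ y).


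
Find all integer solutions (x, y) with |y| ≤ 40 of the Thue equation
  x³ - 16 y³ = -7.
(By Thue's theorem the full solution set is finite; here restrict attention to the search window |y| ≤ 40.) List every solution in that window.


The equation is x³ - 16y³ = -7. For fixed y, x³ = 16·y³ − 7, so a solution requires the RHS to be a perfect cube.
Strategy: iterate y from -40 to 40, compute RHS = 16·y³ − 7, and check whether it is a (positive or negative) perfect cube.
Check small values of y:
  y = 0: RHS = -7 is not a perfect cube.
  y = 1: RHS = 9 is not a perfect cube.
  y = -1: RHS = -23 is not a perfect cube.
  y = 2: RHS = 121 is not a perfect cube.
  y = -2: RHS = -135 is not a perfect cube.
  y = 3: RHS = 425 is not a perfect cube.
  y = -3: RHS = -439 is not a perfect cube.
Continuing the search up to |y| = 40 finds no solutions either.
No (x, y) in the scanned range satisfies the equation.

No integer solutions with |y| ≤ 40.


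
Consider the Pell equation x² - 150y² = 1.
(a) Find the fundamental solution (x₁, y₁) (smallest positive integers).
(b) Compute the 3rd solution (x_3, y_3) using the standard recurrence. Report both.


Step 1: Find the fundamental solution (x₁, y₁) of x² - 150y² = 1.
  Expand √150 as a continued fraction. a₀ = ⌊√150⌋ = 12; iterate m_{k+1} = d_k·a_k − m_k, d_{k+1} = (150 − m_{k+1}²)/d_k, a_{k+1} = ⌊(a₀ + m_{k+1})/d_{k+1}⌋ (starting m₀ = 0, d₀ = 1), with convergents p_k = a_k·p_{k-1} + p_{k-2}, q_k = a_k·q_{k-1} + q_{k-2} (p₋₁ = 1, q₋₁ = 0):
  k = 0: a₀ = 12; p₀/q₀ = 12/1; p₀² − 150·q₀² = 144 − 150 = -6.
  k = 1: m = 12, d = 6, a = ⌊(12 + 12)/6⌋ = 4; p/q = (4·12 + 1)/(4·1 + 0) = 49/4; p² − 150·q² = 2401 − 2400 = 1.
  The first convergent with p² − 150·q² = 1 gives the fundamental solution (x₁, y₁) = (49, 4).
Step 2: Apply the recurrence (x_{n+1}, y_{n+1}) = (x₁x_n + 150y₁y_n, x₁y_n + y₁x_n) repeatedly.
  From (x_1, y_1) = (49, 4): x_2 = 49·49 + 150·4·4 = 4801; y_2 = 49·4 + 4·49 = 392.
  From (x_2, y_2) = (4801, 392): x_3 = 49·4801 + 150·4·392 = 470449; y_3 = 49·392 + 4·4801 = 38412.
Step 3: Verify x_3² - 150·y_3² = 221322261601 - 221322261600 = 1 (should be 1). ✓

(x_1, y_1) = (49, 4); (x_3, y_3) = (470449, 38412).


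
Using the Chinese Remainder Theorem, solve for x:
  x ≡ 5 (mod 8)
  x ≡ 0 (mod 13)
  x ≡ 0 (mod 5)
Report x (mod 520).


Moduli 8, 13, 5 are pairwise coprime; by CRT there is a unique solution modulo M = 8 · 13 · 5 = 520.
Solve pairwise, accumulating the modulus:
  Start with x ≡ 5 (mod 8).
  Combine with x ≡ 0 (mod 13): since gcd(8, 13) = 1, we get a unique residue mod 104.
    Write x = 5 + 8·t and substitute into x ≡ 0 (mod 13): 8·t ≡ 0 − 5 = -5 (mod 13).
    Reduce coefficients mod 13: 8·t ≡ 8 (mod 13).
    The inverse of 8 mod 13 is 5 (since 8·5 = 40 = 3·13 + 1), so t ≡ 5·8 = 40 ≡ 1 (mod 13).
    Then x = 5 + 8·1 = 13, valid modulo lcm(8, 13) = 104: x ≡ 13 (mod 104).
  Combine with x ≡ 0 (mod 5): since gcd(104, 5) = 1, we get a unique residue mod 520.
    Write x = 13 + 104·t and substitute into x ≡ 0 (mod 5): 104·t ≡ 0 − 13 = -13 (mod 5).
    Reduce coefficients mod 5: 4·t ≡ 2 (mod 5).
    The inverse of 4 mod 5 is 4 (since 4·4 = 16 = 3·5 + 1), so t ≡ 4·2 = 8 ≡ 3 (mod 5).
    Then x = 13 + 104·3 = 325, valid modulo lcm(104, 5) = 520: x ≡ 325 (mod 520).
Verify: 325 mod 8 = 5 ✓, 325 mod 13 = 0 ✓, 325 mod 5 = 0 ✓.

x ≡ 325 (mod 520).


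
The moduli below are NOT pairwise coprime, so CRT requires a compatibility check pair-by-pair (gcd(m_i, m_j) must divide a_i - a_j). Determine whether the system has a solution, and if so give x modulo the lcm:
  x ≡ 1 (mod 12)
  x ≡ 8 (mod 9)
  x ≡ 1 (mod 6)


Moduli 12, 9, 6 are not pairwise coprime, so CRT works modulo lcm(m_i) when all pairwise compatibility conditions hold.
Pairwise compatibility: gcd(m_i, m_j) must divide a_i - a_j for every pair.
Merge one congruence at a time:
  Start: x ≡ 1 (mod 12).
  Combine with x ≡ 8 (mod 9): gcd(12, 9) = 3, and 8 - 1 = 7 is NOT divisible by 3.
    ⇒ system is inconsistent (no integer solution).

No solution (the system is inconsistent).


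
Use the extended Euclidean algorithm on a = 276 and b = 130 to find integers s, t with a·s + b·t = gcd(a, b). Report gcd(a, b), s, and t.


Euclidean algorithm on (276, 130) — divide until remainder is 0:
  276 = 2 · 130 + 16
  130 = 8 · 16 + 2
  16 = 8 · 2 + 0
gcd(276, 130) = 2.
Track Bezout coefficients alongside the remainders: start with r₀ = 276 = a·1 + b·0 (s = 1, t = 0) and r₁ = 130 = a·0 + b·1 (s = 0, t = 1); each new remainder r_{k+1} = r_{k-1} − q_k·r_k inherits s_{k+1} = s_{k-1} − q_k·s_k, t_{k+1} = t_{k-1} − q_k·t_k, so r_k = a·s_k + b·t_k at every step:
  q = 2: r = 16, s = 1 − 2·0 = 1, t = 0 − 2·1 = -2  (check: 276·1 + 130·(-2) = 16)
  q = 8: r = 2, s = 0 − 8·1 = -8, t = 1 − 8·(-2) = 17  (check: 276·(-8) + 130·17 = 2)
The row with r = 2 (the gcd) gives the Bezout coefficients s = -8, t = 17.
Result: 276 · (-8) + 130 · (17) = 2.

gcd(276, 130) = 2; s = -8, t = 17 (check: 276·(-8) + 130·17 = 2).


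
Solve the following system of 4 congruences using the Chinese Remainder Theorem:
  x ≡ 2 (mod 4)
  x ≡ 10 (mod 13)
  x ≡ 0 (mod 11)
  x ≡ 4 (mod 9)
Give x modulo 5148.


Product of moduli M = 4 · 13 · 11 · 9 = 5148.
Merge one congruence at a time:
  Start: x ≡ 2 (mod 4).
  Combine with x ≡ 10 (mod 13); new modulus lcm = 52.
    Write x = 2 + 4·t and substitute into x ≡ 10 (mod 13): 4·t ≡ 10 − 2 = 8 (mod 13).
    The inverse of 4 mod 13 is 10 (since 4·10 = 40 = 3·13 + 1), so t ≡ 10·8 = 80 ≡ 2 (mod 13).
    Then x = 2 + 4·2 = 10, valid modulo lcm(4, 13) = 52: x ≡ 10 (mod 52).
  Combine with x ≡ 0 (mod 11); new modulus lcm = 572.
    Write x = 10 + 52·t and substitute into x ≡ 0 (mod 11): 52·t ≡ 0 − 10 = -10 (mod 11).
    Reduce coefficients mod 11: 8·t ≡ 1 (mod 11).
    The inverse of 8 mod 11 is 7 (since 8·7 = 56 = 5·11 + 1), so t ≡ 7·1 = 7 ≡ 7 (mod 11).
    Then x = 10 + 52·7 = 374, valid modulo lcm(52, 11) = 572: x ≡ 374 (mod 572).
  Combine with x ≡ 4 (mod 9); new modulus lcm = 5148.
    Write x = 374 + 572·t and substitute into x ≡ 4 (mod 9): 572·t ≡ 4 − 374 = -370 (mod 9).
    Reduce coefficients mod 9: 5·t ≡ 8 (mod 9).
    The inverse of 5 mod 9 is 2 (since 5·2 = 10 = 1·9 + 1), so t ≡ 2·8 = 16 ≡ 7 (mod 9).
    Then x = 374 + 572·7 = 4378, valid modulo lcm(572, 9) = 5148: x ≡ 4378 (mod 5148).
Verify against each original: 4378 mod 4 = 2, 4378 mod 13 = 10, 4378 mod 11 = 0, 4378 mod 9 = 4.

x ≡ 4378 (mod 5148).


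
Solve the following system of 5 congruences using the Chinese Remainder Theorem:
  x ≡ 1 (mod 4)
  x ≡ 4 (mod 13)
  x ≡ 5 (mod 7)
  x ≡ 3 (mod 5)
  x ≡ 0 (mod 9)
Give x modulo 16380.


Product of moduli M = 4 · 13 · 7 · 5 · 9 = 16380.
Merge one congruence at a time:
  Start: x ≡ 1 (mod 4).
  Combine with x ≡ 4 (mod 13); new modulus lcm = 52.
    Write x = 1 + 4·t and substitute into x ≡ 4 (mod 13): 4·t ≡ 4 − 1 = 3 (mod 13).
    The inverse of 4 mod 13 is 10 (since 4·10 = 40 = 3·13 + 1), so t ≡ 10·3 = 30 ≡ 4 (mod 13).
    Then x = 1 + 4·4 = 17, valid modulo lcm(4, 13) = 52: x ≡ 17 (mod 52).
  Combine with x ≡ 5 (mod 7); new modulus lcm = 364.
    Write x = 17 + 52·t and substitute into x ≡ 5 (mod 7): 52·t ≡ 5 − 17 = -12 (mod 7).
    Reduce coefficients mod 7: 3·t ≡ 2 (mod 7).
    The inverse of 3 mod 7 is 5 (since 3·5 = 15 = 2·7 + 1), so t ≡ 5·2 = 10 ≡ 3 (mod 7).
    Then x = 17 + 52·3 = 173, valid modulo lcm(52, 7) = 364: x ≡ 173 (mod 364).
  Combine with x ≡ 3 (mod 5); new modulus lcm = 1820.
    Write x = 173 + 364·t and substitute into x ≡ 3 (mod 5): 364·t ≡ 3 − 173 = -170 (mod 5).
    Reduce coefficients mod 5: 4·t ≡ 0 (mod 5).
    The inverse of 4 mod 5 is 4 (since 4·4 = 16 = 3·5 + 1), so t ≡ 4·0 = 0 ≡ 0 (mod 5).
    Then x = 173 + 364·0 = 173, valid modulo lcm(364, 5) = 1820: x ≡ 173 (mod 1820).
  Combine with x ≡ 0 (mod 9); new modulus lcm = 16380.
    Write x = 173 + 1820·t and substitute into x ≡ 0 (mod 9): 1820·t ≡ 0 − 173 = -173 (mod 9).
    Reduce coefficients mod 9: 2·t ≡ 7 (mod 9).
    The inverse of 2 mod 9 is 5 (since 2·5 = 10 = 1·9 + 1), so t ≡ 5·7 = 35 ≡ 8 (mod 9).
    Then x = 173 + 1820·8 = 14733, valid modulo lcm(1820, 9) = 16380: x ≡ 14733 (mod 16380).
Verify against each original: 14733 mod 4 = 1, 14733 mod 13 = 4, 14733 mod 7 = 5, 14733 mod 5 = 3, 14733 mod 9 = 0.

x ≡ 14733 (mod 16380).


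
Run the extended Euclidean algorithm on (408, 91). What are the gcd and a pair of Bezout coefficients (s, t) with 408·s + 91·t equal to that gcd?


Euclidean algorithm on (408, 91) — divide until remainder is 0:
  408 = 4 · 91 + 44
  91 = 2 · 44 + 3
  44 = 14 · 3 + 2
  3 = 1 · 2 + 1
  2 = 2 · 1 + 0
gcd(408, 91) = 1.
Track Bezout coefficients alongside the remainders: start with r₀ = 408 = a·1 + b·0 (s = 1, t = 0) and r₁ = 91 = a·0 + b·1 (s = 0, t = 1); each new remainder r_{k+1} = r_{k-1} − q_k·r_k inherits s_{k+1} = s_{k-1} − q_k·s_k, t_{k+1} = t_{k-1} − q_k·t_k, so r_k = a·s_k + b·t_k at every step:
  q = 4: r = 44, s = 1 − 4·0 = 1, t = 0 − 4·1 = -4  (check: 408·1 + 91·(-4) = 44)
  q = 2: r = 3, s = 0 − 2·1 = -2, t = 1 − 2·(-4) = 9  (check: 408·(-2) + 91·9 = 3)
  q = 14: r = 2, s = 1 − 14·(-2) = 29, t = -4 − 14·9 = -130  (check: 408·29 + 91·(-130) = 2)
  q = 1: r = 1, s = -2 − 1·29 = -31, t = 9 − 1·(-130) = 139  (check: 408·(-31) + 91·139 = 1)
The row with r = 1 (the gcd) gives the Bezout coefficients s = -31, t = 139.
Result: 408 · (-31) + 91 · (139) = 1.

gcd(408, 91) = 1; s = -31, t = 139 (check: 408·(-31) + 91·139 = 1).


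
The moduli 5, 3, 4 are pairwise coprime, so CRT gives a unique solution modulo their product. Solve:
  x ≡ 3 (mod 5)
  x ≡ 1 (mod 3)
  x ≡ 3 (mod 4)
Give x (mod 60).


Moduli 5, 3, 4 are pairwise coprime; by CRT there is a unique solution modulo M = 5 · 3 · 4 = 60.
Solve pairwise, accumulating the modulus:
  Start with x ≡ 3 (mod 5).
  Combine with x ≡ 1 (mod 3): since gcd(5, 3) = 1, we get a unique residue mod 15.
    Write x = 3 + 5·t and substitute into x ≡ 1 (mod 3): 5·t ≡ 1 − 3 = -2 (mod 3).
    Reduce coefficients mod 3: 2·t ≡ 1 (mod 3).
    The inverse of 2 mod 3 is 2 (since 2·2 = 4 = 1·3 + 1), so t ≡ 2·1 = 2 ≡ 2 (mod 3).
    Then x = 3 + 5·2 = 13, valid modulo lcm(5, 3) = 15: x ≡ 13 (mod 15).
  Combine with x ≡ 3 (mod 4): since gcd(15, 4) = 1, we get a unique residue mod 60.
    Write x = 13 + 15·t and substitute into x ≡ 3 (mod 4): 15·t ≡ 3 − 13 = -10 (mod 4).
    Reduce coefficients mod 4: 3·t ≡ 2 (mod 4).
    The inverse of 3 mod 4 is 3 (since 3·3 = 9 = 2·4 + 1), so t ≡ 3·2 = 6 ≡ 2 (mod 4).
    Then x = 13 + 15·2 = 43, valid modulo lcm(15, 4) = 60: x ≡ 43 (mod 60).
Verify: 43 mod 5 = 3 ✓, 43 mod 3 = 1 ✓, 43 mod 4 = 3 ✓.

x ≡ 43 (mod 60).


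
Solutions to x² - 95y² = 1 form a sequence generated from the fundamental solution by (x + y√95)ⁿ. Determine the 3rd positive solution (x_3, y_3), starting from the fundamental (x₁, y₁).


Step 1: Find the fundamental solution (x₁, y₁) of x² - 95y² = 1.
  Expand √95 as a continued fraction. a₀ = ⌊√95⌋ = 9; iterate m_{k+1} = d_k·a_k − m_k, d_{k+1} = (95 − m_{k+1}²)/d_k, a_{k+1} = ⌊(a₀ + m_{k+1})/d_{k+1}⌋ (starting m₀ = 0, d₀ = 1), with convergents p_k = a_k·p_{k-1} + p_{k-2}, q_k = a_k·q_{k-1} + q_{k-2} (p₋₁ = 1, q₋₁ = 0):
  k = 0: a₀ = 9; p₀/q₀ = 9/1; p₀² − 95·q₀² = 81 − 95 = -14.
  k = 1: m = 9, d = 14, a = ⌊(9 + 9)/14⌋ = 1; p/q = (1·9 + 1)/(1·1 + 0) = 10/1; p² − 95·q² = 100 − 95 = 5.
  k = 2: m = 5, d = 5, a = ⌊(9 + 5)/5⌋ = 2; p/q = (2·10 + 9)/(2·1 + 1) = 29/3; p² − 95·q² = 841 − 855 = -14.
  k = 3: m = 5, d = 14, a = ⌊(9 + 5)/14⌋ = 1; p/q = (1·29 + 10)/(1·3 + 1) = 39/4; p² − 95·q² = 1521 − 1520 = 1.
  The first convergent with p² − 95·q² = 1 gives the fundamental solution (x₁, y₁) = (39, 4).
Step 2: Apply the recurrence (x_{n+1}, y_{n+1}) = (x₁x_n + 95y₁y_n, x₁y_n + y₁x_n) repeatedly.
  From (x_1, y_1) = (39, 4): x_2 = 39·39 + 95·4·4 = 3041; y_2 = 39·4 + 4·39 = 312.
  From (x_2, y_2) = (3041, 312): x_3 = 39·3041 + 95·4·312 = 237159; y_3 = 39·312 + 4·3041 = 24332.
Step 3: Verify x_3² - 95·y_3² = 56244391281 - 56244391280 = 1 (should be 1). ✓

(x_1, y_1) = (39, 4); (x_3, y_3) = (237159, 24332).


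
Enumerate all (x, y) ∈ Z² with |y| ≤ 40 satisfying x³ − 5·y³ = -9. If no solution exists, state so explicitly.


The equation is x³ - 5y³ = -9. For fixed y, x³ = 5·y³ − 9, so a solution requires the RHS to be a perfect cube.
Strategy: iterate y from -40 to 40, compute RHS = 5·y³ − 9, and check whether it is a (positive or negative) perfect cube.
Check small values of y:
  y = 0: RHS = -9 is not a perfect cube.
  y = 1: RHS = -4 is not a perfect cube.
  y = -1: RHS = -14 is not a perfect cube.
  y = 2: RHS = 31 is not a perfect cube.
  y = -2: RHS = -49 is not a perfect cube.
  y = 3: RHS = 126 is not a perfect cube.
  y = -3: RHS = -144 is not a perfect cube.
Continuing the search up to |y| = 40 finds no solutions either.
No (x, y) in the scanned range satisfies the equation.

No integer solutions with |y| ≤ 40.


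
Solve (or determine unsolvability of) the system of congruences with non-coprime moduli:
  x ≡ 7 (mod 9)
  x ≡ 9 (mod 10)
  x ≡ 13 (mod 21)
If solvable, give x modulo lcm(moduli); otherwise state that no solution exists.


Moduli 9, 10, 21 are not pairwise coprime, so CRT works modulo lcm(m_i) when all pairwise compatibility conditions hold.
Pairwise compatibility: gcd(m_i, m_j) must divide a_i - a_j for every pair.
Merge one congruence at a time:
  Start: x ≡ 7 (mod 9).
  Combine with x ≡ 9 (mod 10): gcd(9, 10) = 1; 9 - 7 = 2, which IS divisible by 1, so compatible.
    Write x = 7 + 9·t and substitute into x ≡ 9 (mod 10): 9·t ≡ 9 − 7 = 2 (mod 10).
    The inverse of 9 mod 10 is 9 (since 9·9 = 81 = 8·10 + 1), so t ≡ 9·2 = 18 ≡ 8 (mod 10).
    Then x = 7 + 9·8 = 79, valid modulo lcm(9, 10) = 90: x ≡ 79 (mod 90).
  Combine with x ≡ 13 (mod 21): gcd(90, 21) = 3; 13 - 79 = -66, which IS divisible by 3, so compatible.
    Write x = 79 + 90·t and substitute into x ≡ 13 (mod 21): 90·t ≡ 13 − 79 = -66 (mod 21).
    Divide the congruence (and modulus) by g = 3: 30·t ≡ -22 (mod 7).
    Reduce coefficients mod 7: 2·t ≡ 6 (mod 7).
    The inverse of 2 mod 7 is 4 (since 2·4 = 8 = 1·7 + 1), so t ≡ 4·6 = 24 ≡ 3 (mod 7).
    Then x = 79 + 90·3 = 349, valid modulo lcm(90, 21) = 630: x ≡ 349 (mod 630).
Verify: 349 mod 9 = 7, 349 mod 10 = 9, 349 mod 21 = 13.

x ≡ 349 (mod 630).
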